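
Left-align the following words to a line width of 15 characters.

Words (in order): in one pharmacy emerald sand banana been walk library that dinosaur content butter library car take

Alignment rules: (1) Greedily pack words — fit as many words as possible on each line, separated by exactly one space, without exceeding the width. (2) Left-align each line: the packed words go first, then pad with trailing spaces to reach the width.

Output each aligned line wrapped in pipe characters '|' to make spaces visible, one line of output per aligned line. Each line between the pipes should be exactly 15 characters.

Line 1: ['in', 'one', 'pharmacy'] (min_width=15, slack=0)
Line 2: ['emerald', 'sand'] (min_width=12, slack=3)
Line 3: ['banana', 'been'] (min_width=11, slack=4)
Line 4: ['walk', 'library'] (min_width=12, slack=3)
Line 5: ['that', 'dinosaur'] (min_width=13, slack=2)
Line 6: ['content', 'butter'] (min_width=14, slack=1)
Line 7: ['library', 'car'] (min_width=11, slack=4)
Line 8: ['take'] (min_width=4, slack=11)

Answer: |in one pharmacy|
|emerald sand   |
|banana been    |
|walk library   |
|that dinosaur  |
|content butter |
|library car    |
|take           |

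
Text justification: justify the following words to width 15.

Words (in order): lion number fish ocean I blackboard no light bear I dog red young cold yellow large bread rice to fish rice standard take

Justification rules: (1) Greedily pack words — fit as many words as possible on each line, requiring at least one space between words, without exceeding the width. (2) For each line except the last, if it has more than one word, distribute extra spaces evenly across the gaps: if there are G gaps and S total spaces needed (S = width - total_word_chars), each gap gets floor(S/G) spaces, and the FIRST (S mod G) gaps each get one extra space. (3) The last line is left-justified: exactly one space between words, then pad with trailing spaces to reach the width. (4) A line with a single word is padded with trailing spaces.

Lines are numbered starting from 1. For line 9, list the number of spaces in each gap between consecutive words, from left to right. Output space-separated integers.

Answer: 3

Derivation:
Line 1: ['lion', 'number'] (min_width=11, slack=4)
Line 2: ['fish', 'ocean', 'I'] (min_width=12, slack=3)
Line 3: ['blackboard', 'no'] (min_width=13, slack=2)
Line 4: ['light', 'bear', 'I'] (min_width=12, slack=3)
Line 5: ['dog', 'red', 'young'] (min_width=13, slack=2)
Line 6: ['cold', 'yellow'] (min_width=11, slack=4)
Line 7: ['large', 'bread'] (min_width=11, slack=4)
Line 8: ['rice', 'to', 'fish'] (min_width=12, slack=3)
Line 9: ['rice', 'standard'] (min_width=13, slack=2)
Line 10: ['take'] (min_width=4, slack=11)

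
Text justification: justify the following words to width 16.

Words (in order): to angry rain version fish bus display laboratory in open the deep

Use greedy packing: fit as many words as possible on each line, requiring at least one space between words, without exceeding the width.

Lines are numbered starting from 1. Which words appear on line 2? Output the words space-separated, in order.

Line 1: ['to', 'angry', 'rain'] (min_width=13, slack=3)
Line 2: ['version', 'fish', 'bus'] (min_width=16, slack=0)
Line 3: ['display'] (min_width=7, slack=9)
Line 4: ['laboratory', 'in'] (min_width=13, slack=3)
Line 5: ['open', 'the', 'deep'] (min_width=13, slack=3)

Answer: version fish bus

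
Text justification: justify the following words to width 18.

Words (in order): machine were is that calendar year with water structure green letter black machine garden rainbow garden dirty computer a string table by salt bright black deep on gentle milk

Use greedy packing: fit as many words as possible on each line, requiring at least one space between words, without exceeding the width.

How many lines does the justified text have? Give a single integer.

Line 1: ['machine', 'were', 'is'] (min_width=15, slack=3)
Line 2: ['that', 'calendar', 'year'] (min_width=18, slack=0)
Line 3: ['with', 'water'] (min_width=10, slack=8)
Line 4: ['structure', 'green'] (min_width=15, slack=3)
Line 5: ['letter', 'black'] (min_width=12, slack=6)
Line 6: ['machine', 'garden'] (min_width=14, slack=4)
Line 7: ['rainbow', 'garden'] (min_width=14, slack=4)
Line 8: ['dirty', 'computer', 'a'] (min_width=16, slack=2)
Line 9: ['string', 'table', 'by'] (min_width=15, slack=3)
Line 10: ['salt', 'bright', 'black'] (min_width=17, slack=1)
Line 11: ['deep', 'on', 'gentle'] (min_width=14, slack=4)
Line 12: ['milk'] (min_width=4, slack=14)
Total lines: 12

Answer: 12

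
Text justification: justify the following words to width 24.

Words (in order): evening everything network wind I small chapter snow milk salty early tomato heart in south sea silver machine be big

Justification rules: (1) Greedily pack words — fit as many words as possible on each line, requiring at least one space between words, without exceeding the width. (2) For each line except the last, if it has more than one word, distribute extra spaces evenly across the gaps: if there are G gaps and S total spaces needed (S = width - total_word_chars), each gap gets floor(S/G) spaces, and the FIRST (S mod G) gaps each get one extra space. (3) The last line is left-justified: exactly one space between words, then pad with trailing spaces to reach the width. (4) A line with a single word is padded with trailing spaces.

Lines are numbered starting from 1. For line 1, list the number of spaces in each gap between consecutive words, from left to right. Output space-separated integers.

Line 1: ['evening', 'everything'] (min_width=18, slack=6)
Line 2: ['network', 'wind', 'I', 'small'] (min_width=20, slack=4)
Line 3: ['chapter', 'snow', 'milk', 'salty'] (min_width=23, slack=1)
Line 4: ['early', 'tomato', 'heart', 'in'] (min_width=21, slack=3)
Line 5: ['south', 'sea', 'silver', 'machine'] (min_width=24, slack=0)
Line 6: ['be', 'big'] (min_width=6, slack=18)

Answer: 7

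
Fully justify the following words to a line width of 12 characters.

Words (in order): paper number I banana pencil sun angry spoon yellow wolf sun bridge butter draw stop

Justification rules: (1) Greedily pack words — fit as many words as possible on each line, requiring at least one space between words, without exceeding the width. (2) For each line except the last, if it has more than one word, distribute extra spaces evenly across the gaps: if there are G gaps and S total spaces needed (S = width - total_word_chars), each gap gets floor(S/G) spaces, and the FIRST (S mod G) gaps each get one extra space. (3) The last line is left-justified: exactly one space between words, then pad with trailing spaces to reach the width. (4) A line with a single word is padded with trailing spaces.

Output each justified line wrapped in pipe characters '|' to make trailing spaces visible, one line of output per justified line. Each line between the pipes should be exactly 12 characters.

Line 1: ['paper', 'number'] (min_width=12, slack=0)
Line 2: ['I', 'banana'] (min_width=8, slack=4)
Line 3: ['pencil', 'sun'] (min_width=10, slack=2)
Line 4: ['angry', 'spoon'] (min_width=11, slack=1)
Line 5: ['yellow', 'wolf'] (min_width=11, slack=1)
Line 6: ['sun', 'bridge'] (min_width=10, slack=2)
Line 7: ['butter', 'draw'] (min_width=11, slack=1)
Line 8: ['stop'] (min_width=4, slack=8)

Answer: |paper number|
|I     banana|
|pencil   sun|
|angry  spoon|
|yellow  wolf|
|sun   bridge|
|butter  draw|
|stop        |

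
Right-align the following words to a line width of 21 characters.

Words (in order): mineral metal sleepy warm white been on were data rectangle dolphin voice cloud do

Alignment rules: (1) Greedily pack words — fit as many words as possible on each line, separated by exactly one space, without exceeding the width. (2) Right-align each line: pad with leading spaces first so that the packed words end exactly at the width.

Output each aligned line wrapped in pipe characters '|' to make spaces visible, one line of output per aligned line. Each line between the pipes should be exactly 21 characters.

Answer: | mineral metal sleepy|
|   warm white been on|
|  were data rectangle|
|  dolphin voice cloud|
|                   do|

Derivation:
Line 1: ['mineral', 'metal', 'sleepy'] (min_width=20, slack=1)
Line 2: ['warm', 'white', 'been', 'on'] (min_width=18, slack=3)
Line 3: ['were', 'data', 'rectangle'] (min_width=19, slack=2)
Line 4: ['dolphin', 'voice', 'cloud'] (min_width=19, slack=2)
Line 5: ['do'] (min_width=2, slack=19)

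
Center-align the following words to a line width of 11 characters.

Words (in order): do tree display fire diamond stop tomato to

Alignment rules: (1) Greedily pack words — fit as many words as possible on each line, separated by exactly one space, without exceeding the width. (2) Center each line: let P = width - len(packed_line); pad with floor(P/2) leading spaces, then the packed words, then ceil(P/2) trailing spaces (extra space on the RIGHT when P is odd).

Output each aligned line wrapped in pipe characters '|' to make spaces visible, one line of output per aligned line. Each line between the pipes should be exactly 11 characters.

Answer: |  do tree  |
|  display  |
|   fire    |
|  diamond  |
|stop tomato|
|    to     |

Derivation:
Line 1: ['do', 'tree'] (min_width=7, slack=4)
Line 2: ['display'] (min_width=7, slack=4)
Line 3: ['fire'] (min_width=4, slack=7)
Line 4: ['diamond'] (min_width=7, slack=4)
Line 5: ['stop', 'tomato'] (min_width=11, slack=0)
Line 6: ['to'] (min_width=2, slack=9)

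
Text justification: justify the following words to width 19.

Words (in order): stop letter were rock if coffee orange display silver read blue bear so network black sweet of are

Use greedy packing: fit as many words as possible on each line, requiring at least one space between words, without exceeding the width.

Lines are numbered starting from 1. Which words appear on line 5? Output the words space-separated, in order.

Line 1: ['stop', 'letter', 'were'] (min_width=16, slack=3)
Line 2: ['rock', 'if', 'coffee'] (min_width=14, slack=5)
Line 3: ['orange', 'display'] (min_width=14, slack=5)
Line 4: ['silver', 'read', 'blue'] (min_width=16, slack=3)
Line 5: ['bear', 'so', 'network'] (min_width=15, slack=4)
Line 6: ['black', 'sweet', 'of', 'are'] (min_width=18, slack=1)

Answer: bear so network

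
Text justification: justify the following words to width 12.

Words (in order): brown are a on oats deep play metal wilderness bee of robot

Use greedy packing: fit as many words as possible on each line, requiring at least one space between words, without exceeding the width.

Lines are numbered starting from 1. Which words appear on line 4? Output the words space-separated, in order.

Answer: wilderness

Derivation:
Line 1: ['brown', 'are', 'a'] (min_width=11, slack=1)
Line 2: ['on', 'oats', 'deep'] (min_width=12, slack=0)
Line 3: ['play', 'metal'] (min_width=10, slack=2)
Line 4: ['wilderness'] (min_width=10, slack=2)
Line 5: ['bee', 'of', 'robot'] (min_width=12, slack=0)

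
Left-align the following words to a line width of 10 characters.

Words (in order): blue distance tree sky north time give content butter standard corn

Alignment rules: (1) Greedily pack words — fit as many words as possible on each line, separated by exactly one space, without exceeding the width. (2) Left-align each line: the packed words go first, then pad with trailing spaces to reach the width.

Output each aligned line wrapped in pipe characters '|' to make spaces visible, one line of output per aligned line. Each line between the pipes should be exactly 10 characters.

Answer: |blue      |
|distance  |
|tree sky  |
|north time|
|give      |
|content   |
|butter    |
|standard  |
|corn      |

Derivation:
Line 1: ['blue'] (min_width=4, slack=6)
Line 2: ['distance'] (min_width=8, slack=2)
Line 3: ['tree', 'sky'] (min_width=8, slack=2)
Line 4: ['north', 'time'] (min_width=10, slack=0)
Line 5: ['give'] (min_width=4, slack=6)
Line 6: ['content'] (min_width=7, slack=3)
Line 7: ['butter'] (min_width=6, slack=4)
Line 8: ['standard'] (min_width=8, slack=2)
Line 9: ['corn'] (min_width=4, slack=6)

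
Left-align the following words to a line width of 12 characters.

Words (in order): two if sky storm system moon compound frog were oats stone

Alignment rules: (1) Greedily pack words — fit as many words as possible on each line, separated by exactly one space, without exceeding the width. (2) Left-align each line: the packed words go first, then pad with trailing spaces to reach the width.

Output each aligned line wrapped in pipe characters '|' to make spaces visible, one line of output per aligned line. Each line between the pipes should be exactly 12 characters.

Line 1: ['two', 'if', 'sky'] (min_width=10, slack=2)
Line 2: ['storm', 'system'] (min_width=12, slack=0)
Line 3: ['moon'] (min_width=4, slack=8)
Line 4: ['compound'] (min_width=8, slack=4)
Line 5: ['frog', 'were'] (min_width=9, slack=3)
Line 6: ['oats', 'stone'] (min_width=10, slack=2)

Answer: |two if sky  |
|storm system|
|moon        |
|compound    |
|frog were   |
|oats stone  |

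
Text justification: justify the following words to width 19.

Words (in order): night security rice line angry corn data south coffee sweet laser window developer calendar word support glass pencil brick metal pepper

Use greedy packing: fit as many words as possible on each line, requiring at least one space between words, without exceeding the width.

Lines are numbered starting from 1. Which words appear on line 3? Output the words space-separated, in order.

Answer: data south coffee

Derivation:
Line 1: ['night', 'security', 'rice'] (min_width=19, slack=0)
Line 2: ['line', 'angry', 'corn'] (min_width=15, slack=4)
Line 3: ['data', 'south', 'coffee'] (min_width=17, slack=2)
Line 4: ['sweet', 'laser', 'window'] (min_width=18, slack=1)
Line 5: ['developer', 'calendar'] (min_width=18, slack=1)
Line 6: ['word', 'support', 'glass'] (min_width=18, slack=1)
Line 7: ['pencil', 'brick', 'metal'] (min_width=18, slack=1)
Line 8: ['pepper'] (min_width=6, slack=13)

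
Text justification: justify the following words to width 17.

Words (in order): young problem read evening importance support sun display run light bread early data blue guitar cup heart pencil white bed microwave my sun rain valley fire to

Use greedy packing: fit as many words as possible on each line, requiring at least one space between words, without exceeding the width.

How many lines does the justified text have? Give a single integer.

Answer: 12

Derivation:
Line 1: ['young', 'problem'] (min_width=13, slack=4)
Line 2: ['read', 'evening'] (min_width=12, slack=5)
Line 3: ['importance'] (min_width=10, slack=7)
Line 4: ['support', 'sun'] (min_width=11, slack=6)
Line 5: ['display', 'run', 'light'] (min_width=17, slack=0)
Line 6: ['bread', 'early', 'data'] (min_width=16, slack=1)
Line 7: ['blue', 'guitar', 'cup'] (min_width=15, slack=2)
Line 8: ['heart', 'pencil'] (min_width=12, slack=5)
Line 9: ['white', 'bed'] (min_width=9, slack=8)
Line 10: ['microwave', 'my', 'sun'] (min_width=16, slack=1)
Line 11: ['rain', 'valley', 'fire'] (min_width=16, slack=1)
Line 12: ['to'] (min_width=2, slack=15)
Total lines: 12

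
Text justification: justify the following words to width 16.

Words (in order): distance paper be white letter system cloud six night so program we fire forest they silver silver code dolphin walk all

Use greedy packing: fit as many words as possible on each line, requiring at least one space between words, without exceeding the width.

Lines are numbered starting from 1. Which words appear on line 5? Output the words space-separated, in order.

Line 1: ['distance', 'paper'] (min_width=14, slack=2)
Line 2: ['be', 'white', 'letter'] (min_width=15, slack=1)
Line 3: ['system', 'cloud', 'six'] (min_width=16, slack=0)
Line 4: ['night', 'so', 'program'] (min_width=16, slack=0)
Line 5: ['we', 'fire', 'forest'] (min_width=14, slack=2)
Line 6: ['they', 'silver'] (min_width=11, slack=5)
Line 7: ['silver', 'code'] (min_width=11, slack=5)
Line 8: ['dolphin', 'walk', 'all'] (min_width=16, slack=0)

Answer: we fire forest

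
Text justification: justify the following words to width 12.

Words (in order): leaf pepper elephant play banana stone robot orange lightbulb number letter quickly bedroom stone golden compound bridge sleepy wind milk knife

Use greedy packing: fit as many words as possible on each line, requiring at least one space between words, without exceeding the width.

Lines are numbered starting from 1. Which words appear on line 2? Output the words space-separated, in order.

Answer: elephant

Derivation:
Line 1: ['leaf', 'pepper'] (min_width=11, slack=1)
Line 2: ['elephant'] (min_width=8, slack=4)
Line 3: ['play', 'banana'] (min_width=11, slack=1)
Line 4: ['stone', 'robot'] (min_width=11, slack=1)
Line 5: ['orange'] (min_width=6, slack=6)
Line 6: ['lightbulb'] (min_width=9, slack=3)
Line 7: ['number'] (min_width=6, slack=6)
Line 8: ['letter'] (min_width=6, slack=6)
Line 9: ['quickly'] (min_width=7, slack=5)
Line 10: ['bedroom'] (min_width=7, slack=5)
Line 11: ['stone', 'golden'] (min_width=12, slack=0)
Line 12: ['compound'] (min_width=8, slack=4)
Line 13: ['bridge'] (min_width=6, slack=6)
Line 14: ['sleepy', 'wind'] (min_width=11, slack=1)
Line 15: ['milk', 'knife'] (min_width=10, slack=2)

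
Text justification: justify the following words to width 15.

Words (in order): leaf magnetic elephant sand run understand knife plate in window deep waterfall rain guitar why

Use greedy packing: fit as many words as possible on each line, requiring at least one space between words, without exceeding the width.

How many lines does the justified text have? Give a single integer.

Line 1: ['leaf', 'magnetic'] (min_width=13, slack=2)
Line 2: ['elephant', 'sand'] (min_width=13, slack=2)
Line 3: ['run', 'understand'] (min_width=14, slack=1)
Line 4: ['knife', 'plate', 'in'] (min_width=14, slack=1)
Line 5: ['window', 'deep'] (min_width=11, slack=4)
Line 6: ['waterfall', 'rain'] (min_width=14, slack=1)
Line 7: ['guitar', 'why'] (min_width=10, slack=5)
Total lines: 7

Answer: 7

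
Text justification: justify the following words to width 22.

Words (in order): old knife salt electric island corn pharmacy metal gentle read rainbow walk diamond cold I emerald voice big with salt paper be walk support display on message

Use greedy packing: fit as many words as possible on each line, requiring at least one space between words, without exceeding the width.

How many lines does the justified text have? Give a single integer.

Answer: 8

Derivation:
Line 1: ['old', 'knife', 'salt'] (min_width=14, slack=8)
Line 2: ['electric', 'island', 'corn'] (min_width=20, slack=2)
Line 3: ['pharmacy', 'metal', 'gentle'] (min_width=21, slack=1)
Line 4: ['read', 'rainbow', 'walk'] (min_width=17, slack=5)
Line 5: ['diamond', 'cold', 'I', 'emerald'] (min_width=22, slack=0)
Line 6: ['voice', 'big', 'with', 'salt'] (min_width=19, slack=3)
Line 7: ['paper', 'be', 'walk', 'support'] (min_width=21, slack=1)
Line 8: ['display', 'on', 'message'] (min_width=18, slack=4)
Total lines: 8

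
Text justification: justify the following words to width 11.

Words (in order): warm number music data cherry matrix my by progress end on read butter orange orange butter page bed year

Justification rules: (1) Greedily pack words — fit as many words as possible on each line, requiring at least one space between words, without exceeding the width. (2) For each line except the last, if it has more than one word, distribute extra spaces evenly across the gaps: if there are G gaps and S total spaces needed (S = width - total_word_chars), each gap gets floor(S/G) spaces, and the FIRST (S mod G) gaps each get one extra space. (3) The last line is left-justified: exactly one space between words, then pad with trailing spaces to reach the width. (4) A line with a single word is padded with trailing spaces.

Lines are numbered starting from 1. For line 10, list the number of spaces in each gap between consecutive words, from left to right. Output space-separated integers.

Line 1: ['warm', 'number'] (min_width=11, slack=0)
Line 2: ['music', 'data'] (min_width=10, slack=1)
Line 3: ['cherry'] (min_width=6, slack=5)
Line 4: ['matrix', 'my'] (min_width=9, slack=2)
Line 5: ['by', 'progress'] (min_width=11, slack=0)
Line 6: ['end', 'on', 'read'] (min_width=11, slack=0)
Line 7: ['butter'] (min_width=6, slack=5)
Line 8: ['orange'] (min_width=6, slack=5)
Line 9: ['orange'] (min_width=6, slack=5)
Line 10: ['butter', 'page'] (min_width=11, slack=0)
Line 11: ['bed', 'year'] (min_width=8, slack=3)

Answer: 1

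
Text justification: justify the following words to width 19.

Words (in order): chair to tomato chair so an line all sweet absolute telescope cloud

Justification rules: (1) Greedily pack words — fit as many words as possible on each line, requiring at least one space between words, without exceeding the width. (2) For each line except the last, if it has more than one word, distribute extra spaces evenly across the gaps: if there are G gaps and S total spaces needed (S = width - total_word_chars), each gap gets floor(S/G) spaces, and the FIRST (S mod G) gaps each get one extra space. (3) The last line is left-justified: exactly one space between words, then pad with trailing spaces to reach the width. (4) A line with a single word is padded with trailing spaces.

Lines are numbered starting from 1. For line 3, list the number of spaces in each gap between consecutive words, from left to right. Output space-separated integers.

Line 1: ['chair', 'to', 'tomato'] (min_width=15, slack=4)
Line 2: ['chair', 'so', 'an', 'line'] (min_width=16, slack=3)
Line 3: ['all', 'sweet', 'absolute'] (min_width=18, slack=1)
Line 4: ['telescope', 'cloud'] (min_width=15, slack=4)

Answer: 2 1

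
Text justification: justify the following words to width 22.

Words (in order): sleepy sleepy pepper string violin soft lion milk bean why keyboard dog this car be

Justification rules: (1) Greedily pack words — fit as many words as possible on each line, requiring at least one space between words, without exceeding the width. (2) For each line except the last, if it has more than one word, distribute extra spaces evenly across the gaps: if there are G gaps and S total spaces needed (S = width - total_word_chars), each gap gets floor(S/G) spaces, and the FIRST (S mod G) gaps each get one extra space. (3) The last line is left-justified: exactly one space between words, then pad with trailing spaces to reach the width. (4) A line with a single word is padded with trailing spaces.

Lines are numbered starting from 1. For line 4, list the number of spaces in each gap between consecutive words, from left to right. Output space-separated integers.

Answer: 2 1 1

Derivation:
Line 1: ['sleepy', 'sleepy', 'pepper'] (min_width=20, slack=2)
Line 2: ['string', 'violin', 'soft'] (min_width=18, slack=4)
Line 3: ['lion', 'milk', 'bean', 'why'] (min_width=18, slack=4)
Line 4: ['keyboard', 'dog', 'this', 'car'] (min_width=21, slack=1)
Line 5: ['be'] (min_width=2, slack=20)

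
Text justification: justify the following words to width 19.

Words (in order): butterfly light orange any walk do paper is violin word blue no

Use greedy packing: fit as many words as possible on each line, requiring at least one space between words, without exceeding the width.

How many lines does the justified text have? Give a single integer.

Line 1: ['butterfly', 'light'] (min_width=15, slack=4)
Line 2: ['orange', 'any', 'walk', 'do'] (min_width=18, slack=1)
Line 3: ['paper', 'is', 'violin'] (min_width=15, slack=4)
Line 4: ['word', 'blue', 'no'] (min_width=12, slack=7)
Total lines: 4

Answer: 4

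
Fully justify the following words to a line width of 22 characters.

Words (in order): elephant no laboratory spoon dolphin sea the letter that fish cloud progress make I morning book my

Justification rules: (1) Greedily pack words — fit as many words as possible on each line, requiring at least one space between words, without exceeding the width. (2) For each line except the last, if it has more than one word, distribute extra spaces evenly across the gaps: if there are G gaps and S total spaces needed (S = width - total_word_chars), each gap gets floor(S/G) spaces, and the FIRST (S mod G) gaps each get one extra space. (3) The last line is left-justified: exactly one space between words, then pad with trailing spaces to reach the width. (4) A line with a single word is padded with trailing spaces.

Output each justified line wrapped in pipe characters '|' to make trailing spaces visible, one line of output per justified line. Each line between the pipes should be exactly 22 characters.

Answer: |elephant no laboratory|
|spoon  dolphin sea the|
|letter that fish cloud|
|progress     make    I|
|morning book my       |

Derivation:
Line 1: ['elephant', 'no', 'laboratory'] (min_width=22, slack=0)
Line 2: ['spoon', 'dolphin', 'sea', 'the'] (min_width=21, slack=1)
Line 3: ['letter', 'that', 'fish', 'cloud'] (min_width=22, slack=0)
Line 4: ['progress', 'make', 'I'] (min_width=15, slack=7)
Line 5: ['morning', 'book', 'my'] (min_width=15, slack=7)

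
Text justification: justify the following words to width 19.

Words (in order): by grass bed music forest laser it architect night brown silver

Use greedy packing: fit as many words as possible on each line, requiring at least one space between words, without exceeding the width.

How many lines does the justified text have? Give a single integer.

Line 1: ['by', 'grass', 'bed', 'music'] (min_width=18, slack=1)
Line 2: ['forest', 'laser', 'it'] (min_width=15, slack=4)
Line 3: ['architect', 'night'] (min_width=15, slack=4)
Line 4: ['brown', 'silver'] (min_width=12, slack=7)
Total lines: 4

Answer: 4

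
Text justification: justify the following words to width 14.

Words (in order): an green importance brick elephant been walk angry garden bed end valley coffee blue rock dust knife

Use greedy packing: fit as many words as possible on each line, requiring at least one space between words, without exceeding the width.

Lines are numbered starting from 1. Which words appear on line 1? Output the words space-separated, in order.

Line 1: ['an', 'green'] (min_width=8, slack=6)
Line 2: ['importance'] (min_width=10, slack=4)
Line 3: ['brick', 'elephant'] (min_width=14, slack=0)
Line 4: ['been', 'walk'] (min_width=9, slack=5)
Line 5: ['angry', 'garden'] (min_width=12, slack=2)
Line 6: ['bed', 'end', 'valley'] (min_width=14, slack=0)
Line 7: ['coffee', 'blue'] (min_width=11, slack=3)
Line 8: ['rock', 'dust'] (min_width=9, slack=5)
Line 9: ['knife'] (min_width=5, slack=9)

Answer: an green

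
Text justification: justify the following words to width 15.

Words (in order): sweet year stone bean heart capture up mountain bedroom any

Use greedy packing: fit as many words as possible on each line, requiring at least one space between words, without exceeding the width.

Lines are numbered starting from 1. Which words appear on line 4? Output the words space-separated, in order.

Line 1: ['sweet', 'year'] (min_width=10, slack=5)
Line 2: ['stone', 'bean'] (min_width=10, slack=5)
Line 3: ['heart', 'capture'] (min_width=13, slack=2)
Line 4: ['up', 'mountain'] (min_width=11, slack=4)
Line 5: ['bedroom', 'any'] (min_width=11, slack=4)

Answer: up mountain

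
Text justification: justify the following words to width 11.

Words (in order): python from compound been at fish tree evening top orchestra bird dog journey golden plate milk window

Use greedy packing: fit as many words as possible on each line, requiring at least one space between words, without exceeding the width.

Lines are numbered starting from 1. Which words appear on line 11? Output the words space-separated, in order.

Answer: window

Derivation:
Line 1: ['python', 'from'] (min_width=11, slack=0)
Line 2: ['compound'] (min_width=8, slack=3)
Line 3: ['been', 'at'] (min_width=7, slack=4)
Line 4: ['fish', 'tree'] (min_width=9, slack=2)
Line 5: ['evening', 'top'] (min_width=11, slack=0)
Line 6: ['orchestra'] (min_width=9, slack=2)
Line 7: ['bird', 'dog'] (min_width=8, slack=3)
Line 8: ['journey'] (min_width=7, slack=4)
Line 9: ['golden'] (min_width=6, slack=5)
Line 10: ['plate', 'milk'] (min_width=10, slack=1)
Line 11: ['window'] (min_width=6, slack=5)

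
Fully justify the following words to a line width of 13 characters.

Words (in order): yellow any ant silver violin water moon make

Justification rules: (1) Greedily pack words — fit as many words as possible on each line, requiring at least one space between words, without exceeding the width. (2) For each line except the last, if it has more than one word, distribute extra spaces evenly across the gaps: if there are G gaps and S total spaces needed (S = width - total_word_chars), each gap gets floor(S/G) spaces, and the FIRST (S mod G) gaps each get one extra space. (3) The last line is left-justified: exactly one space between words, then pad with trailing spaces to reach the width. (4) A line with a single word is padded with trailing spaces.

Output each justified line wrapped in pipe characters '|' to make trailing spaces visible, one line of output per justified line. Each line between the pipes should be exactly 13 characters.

Answer: |yellow    any|
|ant    silver|
|violin  water|
|moon make    |

Derivation:
Line 1: ['yellow', 'any'] (min_width=10, slack=3)
Line 2: ['ant', 'silver'] (min_width=10, slack=3)
Line 3: ['violin', 'water'] (min_width=12, slack=1)
Line 4: ['moon', 'make'] (min_width=9, slack=4)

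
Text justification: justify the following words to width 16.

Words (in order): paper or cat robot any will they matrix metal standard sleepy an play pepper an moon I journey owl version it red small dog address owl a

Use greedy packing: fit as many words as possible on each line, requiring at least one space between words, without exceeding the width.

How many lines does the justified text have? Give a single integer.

Answer: 10

Derivation:
Line 1: ['paper', 'or', 'cat'] (min_width=12, slack=4)
Line 2: ['robot', 'any', 'will'] (min_width=14, slack=2)
Line 3: ['they', 'matrix'] (min_width=11, slack=5)
Line 4: ['metal', 'standard'] (min_width=14, slack=2)
Line 5: ['sleepy', 'an', 'play'] (min_width=14, slack=2)
Line 6: ['pepper', 'an', 'moon', 'I'] (min_width=16, slack=0)
Line 7: ['journey', 'owl'] (min_width=11, slack=5)
Line 8: ['version', 'it', 'red'] (min_width=14, slack=2)
Line 9: ['small', 'dog'] (min_width=9, slack=7)
Line 10: ['address', 'owl', 'a'] (min_width=13, slack=3)
Total lines: 10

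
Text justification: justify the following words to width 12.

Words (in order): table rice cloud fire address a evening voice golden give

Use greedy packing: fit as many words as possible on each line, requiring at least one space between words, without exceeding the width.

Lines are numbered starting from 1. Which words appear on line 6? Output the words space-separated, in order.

Answer: give

Derivation:
Line 1: ['table', 'rice'] (min_width=10, slack=2)
Line 2: ['cloud', 'fire'] (min_width=10, slack=2)
Line 3: ['address', 'a'] (min_width=9, slack=3)
Line 4: ['evening'] (min_width=7, slack=5)
Line 5: ['voice', 'golden'] (min_width=12, slack=0)
Line 6: ['give'] (min_width=4, slack=8)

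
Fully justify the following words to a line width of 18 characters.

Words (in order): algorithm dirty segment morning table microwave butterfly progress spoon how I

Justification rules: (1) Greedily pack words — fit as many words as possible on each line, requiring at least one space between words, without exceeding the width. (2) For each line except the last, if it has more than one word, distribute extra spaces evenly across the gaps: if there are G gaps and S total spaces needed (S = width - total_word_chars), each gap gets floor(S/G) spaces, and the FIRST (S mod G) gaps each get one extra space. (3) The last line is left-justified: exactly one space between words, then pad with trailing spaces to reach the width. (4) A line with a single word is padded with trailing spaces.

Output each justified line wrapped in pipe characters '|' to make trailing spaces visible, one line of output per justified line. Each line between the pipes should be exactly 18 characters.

Answer: |algorithm    dirty|
|segment    morning|
|table    microwave|
|butterfly progress|
|spoon how I       |

Derivation:
Line 1: ['algorithm', 'dirty'] (min_width=15, slack=3)
Line 2: ['segment', 'morning'] (min_width=15, slack=3)
Line 3: ['table', 'microwave'] (min_width=15, slack=3)
Line 4: ['butterfly', 'progress'] (min_width=18, slack=0)
Line 5: ['spoon', 'how', 'I'] (min_width=11, slack=7)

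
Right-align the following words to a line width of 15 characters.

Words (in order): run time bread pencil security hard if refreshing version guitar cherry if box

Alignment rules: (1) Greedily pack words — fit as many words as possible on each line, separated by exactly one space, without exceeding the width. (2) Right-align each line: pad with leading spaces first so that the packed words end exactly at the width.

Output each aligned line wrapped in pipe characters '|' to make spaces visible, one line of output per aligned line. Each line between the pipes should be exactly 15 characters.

Line 1: ['run', 'time', 'bread'] (min_width=14, slack=1)
Line 2: ['pencil', 'security'] (min_width=15, slack=0)
Line 3: ['hard', 'if'] (min_width=7, slack=8)
Line 4: ['refreshing'] (min_width=10, slack=5)
Line 5: ['version', 'guitar'] (min_width=14, slack=1)
Line 6: ['cherry', 'if', 'box'] (min_width=13, slack=2)

Answer: | run time bread|
|pencil security|
|        hard if|
|     refreshing|
| version guitar|
|  cherry if box|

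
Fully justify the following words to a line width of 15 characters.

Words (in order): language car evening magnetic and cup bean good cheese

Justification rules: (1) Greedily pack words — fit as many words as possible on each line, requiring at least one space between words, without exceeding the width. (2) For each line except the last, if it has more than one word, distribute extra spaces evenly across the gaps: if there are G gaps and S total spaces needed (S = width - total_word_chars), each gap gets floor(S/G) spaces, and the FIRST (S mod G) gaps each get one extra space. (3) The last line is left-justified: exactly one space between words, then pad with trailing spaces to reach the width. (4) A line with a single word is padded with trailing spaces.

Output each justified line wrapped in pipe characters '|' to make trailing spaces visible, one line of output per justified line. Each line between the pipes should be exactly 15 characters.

Line 1: ['language', 'car'] (min_width=12, slack=3)
Line 2: ['evening'] (min_width=7, slack=8)
Line 3: ['magnetic', 'and'] (min_width=12, slack=3)
Line 4: ['cup', 'bean', 'good'] (min_width=13, slack=2)
Line 5: ['cheese'] (min_width=6, slack=9)

Answer: |language    car|
|evening        |
|magnetic    and|
|cup  bean  good|
|cheese         |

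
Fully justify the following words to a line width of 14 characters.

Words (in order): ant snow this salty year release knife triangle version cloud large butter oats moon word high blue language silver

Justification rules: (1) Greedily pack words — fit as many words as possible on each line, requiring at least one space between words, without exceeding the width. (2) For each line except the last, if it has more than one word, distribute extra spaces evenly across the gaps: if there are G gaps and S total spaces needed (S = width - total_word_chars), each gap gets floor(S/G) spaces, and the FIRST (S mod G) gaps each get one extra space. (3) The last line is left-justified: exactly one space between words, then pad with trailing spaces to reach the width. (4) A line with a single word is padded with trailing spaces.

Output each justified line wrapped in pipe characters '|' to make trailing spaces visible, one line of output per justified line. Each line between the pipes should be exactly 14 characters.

Answer: |ant  snow this|
|salty     year|
|release  knife|
|triangle      |
|version  cloud|
|large   butter|
|oats moon word|
|high      blue|
|language      |
|silver        |

Derivation:
Line 1: ['ant', 'snow', 'this'] (min_width=13, slack=1)
Line 2: ['salty', 'year'] (min_width=10, slack=4)
Line 3: ['release', 'knife'] (min_width=13, slack=1)
Line 4: ['triangle'] (min_width=8, slack=6)
Line 5: ['version', 'cloud'] (min_width=13, slack=1)
Line 6: ['large', 'butter'] (min_width=12, slack=2)
Line 7: ['oats', 'moon', 'word'] (min_width=14, slack=0)
Line 8: ['high', 'blue'] (min_width=9, slack=5)
Line 9: ['language'] (min_width=8, slack=6)
Line 10: ['silver'] (min_width=6, slack=8)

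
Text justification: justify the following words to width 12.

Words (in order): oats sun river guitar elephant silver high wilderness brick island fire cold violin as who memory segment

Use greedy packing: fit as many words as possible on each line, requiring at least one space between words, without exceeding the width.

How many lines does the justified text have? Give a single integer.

Line 1: ['oats', 'sun'] (min_width=8, slack=4)
Line 2: ['river', 'guitar'] (min_width=12, slack=0)
Line 3: ['elephant'] (min_width=8, slack=4)
Line 4: ['silver', 'high'] (min_width=11, slack=1)
Line 5: ['wilderness'] (min_width=10, slack=2)
Line 6: ['brick', 'island'] (min_width=12, slack=0)
Line 7: ['fire', 'cold'] (min_width=9, slack=3)
Line 8: ['violin', 'as'] (min_width=9, slack=3)
Line 9: ['who', 'memory'] (min_width=10, slack=2)
Line 10: ['segment'] (min_width=7, slack=5)
Total lines: 10

Answer: 10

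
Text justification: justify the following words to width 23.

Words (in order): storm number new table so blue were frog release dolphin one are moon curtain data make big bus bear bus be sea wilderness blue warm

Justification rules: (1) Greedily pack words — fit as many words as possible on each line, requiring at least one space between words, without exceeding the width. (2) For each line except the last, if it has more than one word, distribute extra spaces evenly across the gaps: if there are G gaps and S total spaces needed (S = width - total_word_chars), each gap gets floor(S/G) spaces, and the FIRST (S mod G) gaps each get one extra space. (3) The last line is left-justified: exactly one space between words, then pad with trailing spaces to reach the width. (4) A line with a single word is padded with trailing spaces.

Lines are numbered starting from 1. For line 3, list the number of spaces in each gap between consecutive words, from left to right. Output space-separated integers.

Line 1: ['storm', 'number', 'new', 'table'] (min_width=22, slack=1)
Line 2: ['so', 'blue', 'were', 'frog'] (min_width=17, slack=6)
Line 3: ['release', 'dolphin', 'one', 'are'] (min_width=23, slack=0)
Line 4: ['moon', 'curtain', 'data', 'make'] (min_width=22, slack=1)
Line 5: ['big', 'bus', 'bear', 'bus', 'be', 'sea'] (min_width=23, slack=0)
Line 6: ['wilderness', 'blue', 'warm'] (min_width=20, slack=3)

Answer: 1 1 1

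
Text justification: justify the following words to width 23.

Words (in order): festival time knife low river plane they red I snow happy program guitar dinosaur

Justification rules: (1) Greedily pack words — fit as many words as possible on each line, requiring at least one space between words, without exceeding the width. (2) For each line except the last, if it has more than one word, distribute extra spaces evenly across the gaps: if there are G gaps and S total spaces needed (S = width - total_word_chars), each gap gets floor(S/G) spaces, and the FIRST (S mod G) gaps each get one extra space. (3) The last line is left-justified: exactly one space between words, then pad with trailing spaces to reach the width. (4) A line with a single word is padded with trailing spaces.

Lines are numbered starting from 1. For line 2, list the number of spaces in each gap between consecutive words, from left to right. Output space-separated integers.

Answer: 2 1 1 1

Derivation:
Line 1: ['festival', 'time', 'knife', 'low'] (min_width=23, slack=0)
Line 2: ['river', 'plane', 'they', 'red', 'I'] (min_width=22, slack=1)
Line 3: ['snow', 'happy', 'program'] (min_width=18, slack=5)
Line 4: ['guitar', 'dinosaur'] (min_width=15, slack=8)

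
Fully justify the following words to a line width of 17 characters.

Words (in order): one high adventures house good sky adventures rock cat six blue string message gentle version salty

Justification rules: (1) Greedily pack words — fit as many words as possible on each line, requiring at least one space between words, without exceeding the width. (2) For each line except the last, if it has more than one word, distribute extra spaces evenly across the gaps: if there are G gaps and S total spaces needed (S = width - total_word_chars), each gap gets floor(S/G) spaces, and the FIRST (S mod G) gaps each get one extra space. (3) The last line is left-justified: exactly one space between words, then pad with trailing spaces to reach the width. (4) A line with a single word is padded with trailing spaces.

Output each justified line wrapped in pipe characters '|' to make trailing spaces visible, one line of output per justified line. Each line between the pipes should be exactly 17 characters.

Line 1: ['one', 'high'] (min_width=8, slack=9)
Line 2: ['adventures', 'house'] (min_width=16, slack=1)
Line 3: ['good', 'sky'] (min_width=8, slack=9)
Line 4: ['adventures', 'rock'] (min_width=15, slack=2)
Line 5: ['cat', 'six', 'blue'] (min_width=12, slack=5)
Line 6: ['string', 'message'] (min_width=14, slack=3)
Line 7: ['gentle', 'version'] (min_width=14, slack=3)
Line 8: ['salty'] (min_width=5, slack=12)

Answer: |one          high|
|adventures  house|
|good          sky|
|adventures   rock|
|cat    six   blue|
|string    message|
|gentle    version|
|salty            |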